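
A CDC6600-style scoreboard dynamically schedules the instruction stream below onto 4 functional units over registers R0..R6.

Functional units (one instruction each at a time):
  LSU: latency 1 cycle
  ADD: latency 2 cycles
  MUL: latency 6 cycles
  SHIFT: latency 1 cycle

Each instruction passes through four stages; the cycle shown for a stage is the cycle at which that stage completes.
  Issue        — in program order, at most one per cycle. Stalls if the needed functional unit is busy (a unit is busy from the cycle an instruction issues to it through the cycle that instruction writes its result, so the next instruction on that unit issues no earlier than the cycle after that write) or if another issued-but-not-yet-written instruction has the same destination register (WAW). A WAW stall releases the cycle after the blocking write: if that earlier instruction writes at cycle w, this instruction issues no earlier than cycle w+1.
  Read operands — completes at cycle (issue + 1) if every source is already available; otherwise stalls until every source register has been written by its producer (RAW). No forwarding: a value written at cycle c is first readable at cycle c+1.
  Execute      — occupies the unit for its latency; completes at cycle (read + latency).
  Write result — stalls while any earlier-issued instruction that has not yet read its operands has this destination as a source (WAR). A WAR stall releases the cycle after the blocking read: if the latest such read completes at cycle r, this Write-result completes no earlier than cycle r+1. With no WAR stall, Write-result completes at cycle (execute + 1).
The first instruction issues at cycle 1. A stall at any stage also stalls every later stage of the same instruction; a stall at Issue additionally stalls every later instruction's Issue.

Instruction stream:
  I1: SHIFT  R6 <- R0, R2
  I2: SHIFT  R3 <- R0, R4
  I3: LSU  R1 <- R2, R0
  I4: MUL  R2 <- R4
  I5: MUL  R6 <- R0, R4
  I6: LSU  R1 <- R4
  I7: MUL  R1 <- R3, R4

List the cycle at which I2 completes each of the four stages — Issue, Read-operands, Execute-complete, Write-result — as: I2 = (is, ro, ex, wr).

t=1  I1→SHIFT
t=2  I1 RO
t=3  I1 EX
t=4  I1 WR R6
t=5  I2→SHIFT
t=6  I2 RO; I3→LSU
t=7  I2 EX; I3 RO; I4→MUL
t=8  I2 WR R3; I3 EX; I4 RO
t=9  I3 WR R1
t=14  I4 EX
t=15  I4 WR R2
t=16  I5→MUL
t=17  I5 RO; I6→LSU
t=18  I6 RO
t=19  I6 EX
t=20  I6 WR R1
t=23  I5 EX
t=24  I5 WR R6
t=25  I7→MUL
t=26  I7 RO
t=32  I7 EX
t=33  I7 WR R1

I2 = (5, 6, 7, 8)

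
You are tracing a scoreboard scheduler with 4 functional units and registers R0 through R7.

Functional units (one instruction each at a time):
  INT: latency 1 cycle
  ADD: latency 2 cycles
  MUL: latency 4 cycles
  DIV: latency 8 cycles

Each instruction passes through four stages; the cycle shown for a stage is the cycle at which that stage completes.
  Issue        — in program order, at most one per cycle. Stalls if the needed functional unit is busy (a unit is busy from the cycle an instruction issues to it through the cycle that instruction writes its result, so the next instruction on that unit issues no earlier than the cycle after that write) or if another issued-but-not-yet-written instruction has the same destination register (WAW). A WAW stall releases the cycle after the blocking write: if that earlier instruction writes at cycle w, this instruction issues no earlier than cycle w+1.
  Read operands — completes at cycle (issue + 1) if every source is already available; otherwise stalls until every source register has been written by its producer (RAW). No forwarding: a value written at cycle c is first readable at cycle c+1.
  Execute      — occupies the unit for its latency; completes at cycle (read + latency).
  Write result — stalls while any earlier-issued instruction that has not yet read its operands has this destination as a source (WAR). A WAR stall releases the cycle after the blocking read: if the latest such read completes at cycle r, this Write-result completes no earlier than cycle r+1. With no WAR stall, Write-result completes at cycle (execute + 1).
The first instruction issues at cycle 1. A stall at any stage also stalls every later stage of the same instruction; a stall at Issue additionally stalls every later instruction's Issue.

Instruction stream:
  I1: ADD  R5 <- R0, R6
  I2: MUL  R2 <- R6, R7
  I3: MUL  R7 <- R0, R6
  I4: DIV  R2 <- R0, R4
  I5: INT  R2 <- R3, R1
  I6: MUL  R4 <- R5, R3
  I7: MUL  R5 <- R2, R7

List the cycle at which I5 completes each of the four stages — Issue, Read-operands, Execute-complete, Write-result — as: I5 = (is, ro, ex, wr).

1) issue 1, read 2, done 4, write 5
2) issue 2, read 3, done 7, write 8
3) issue 9, read 10, done 14, write 15  <struct: MUL busy until I2 writes@8>
4) issue 10, read 11, done 19, write 20
5) issue 21, read 22, done 23, write 24  <WAW R2: wait I4 write@20>
6) issue 22, read 23, done 27, write 28
7) issue 29, read 30, done 34, write 35  <struct: MUL busy until I6 writes@28>

I5 = (21, 22, 23, 24)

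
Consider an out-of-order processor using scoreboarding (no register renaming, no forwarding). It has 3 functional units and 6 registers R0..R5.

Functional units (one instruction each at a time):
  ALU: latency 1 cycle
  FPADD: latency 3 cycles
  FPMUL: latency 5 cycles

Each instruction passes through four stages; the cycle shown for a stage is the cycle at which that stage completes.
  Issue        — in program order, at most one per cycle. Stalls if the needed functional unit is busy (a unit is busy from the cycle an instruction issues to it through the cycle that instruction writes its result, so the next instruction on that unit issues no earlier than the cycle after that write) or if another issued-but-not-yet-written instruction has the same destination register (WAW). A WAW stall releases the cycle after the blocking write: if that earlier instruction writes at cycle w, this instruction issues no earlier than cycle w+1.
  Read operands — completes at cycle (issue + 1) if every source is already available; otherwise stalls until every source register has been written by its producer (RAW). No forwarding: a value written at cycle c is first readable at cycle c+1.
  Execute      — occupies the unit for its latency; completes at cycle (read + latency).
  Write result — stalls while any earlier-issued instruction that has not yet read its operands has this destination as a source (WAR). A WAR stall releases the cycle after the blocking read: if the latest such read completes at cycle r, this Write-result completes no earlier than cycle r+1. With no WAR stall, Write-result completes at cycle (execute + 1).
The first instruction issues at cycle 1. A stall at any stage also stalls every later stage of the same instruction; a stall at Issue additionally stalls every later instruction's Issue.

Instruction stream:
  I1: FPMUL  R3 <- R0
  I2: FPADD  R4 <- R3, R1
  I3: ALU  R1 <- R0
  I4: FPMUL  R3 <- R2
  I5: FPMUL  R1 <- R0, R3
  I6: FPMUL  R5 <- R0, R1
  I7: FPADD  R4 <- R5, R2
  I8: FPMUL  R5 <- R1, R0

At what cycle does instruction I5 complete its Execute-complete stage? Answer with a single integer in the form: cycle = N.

cycle = 23

I1 -> (1, 2, 7, 8)
I2 -> (2, 9, 12, 13)  // RAW R3: wait I1 write@8
I3 -> (3, 4, 5, 10)  // WAR R1: wait I2 read@9
I4 -> (9, 10, 15, 16)  // struct: FPMUL busy until I1 writes@8
I5 -> (17, 18, 23, 24)  // struct: FPMUL busy until I4 writes@16
I6 -> (25, 26, 31, 32)  // struct: FPMUL busy until I5 writes@24
I7 -> (26, 33, 36, 37)  // RAW R5: wait I6 write@32
I8 -> (33, 34, 39, 40)  // struct: FPMUL busy until I6 writes@32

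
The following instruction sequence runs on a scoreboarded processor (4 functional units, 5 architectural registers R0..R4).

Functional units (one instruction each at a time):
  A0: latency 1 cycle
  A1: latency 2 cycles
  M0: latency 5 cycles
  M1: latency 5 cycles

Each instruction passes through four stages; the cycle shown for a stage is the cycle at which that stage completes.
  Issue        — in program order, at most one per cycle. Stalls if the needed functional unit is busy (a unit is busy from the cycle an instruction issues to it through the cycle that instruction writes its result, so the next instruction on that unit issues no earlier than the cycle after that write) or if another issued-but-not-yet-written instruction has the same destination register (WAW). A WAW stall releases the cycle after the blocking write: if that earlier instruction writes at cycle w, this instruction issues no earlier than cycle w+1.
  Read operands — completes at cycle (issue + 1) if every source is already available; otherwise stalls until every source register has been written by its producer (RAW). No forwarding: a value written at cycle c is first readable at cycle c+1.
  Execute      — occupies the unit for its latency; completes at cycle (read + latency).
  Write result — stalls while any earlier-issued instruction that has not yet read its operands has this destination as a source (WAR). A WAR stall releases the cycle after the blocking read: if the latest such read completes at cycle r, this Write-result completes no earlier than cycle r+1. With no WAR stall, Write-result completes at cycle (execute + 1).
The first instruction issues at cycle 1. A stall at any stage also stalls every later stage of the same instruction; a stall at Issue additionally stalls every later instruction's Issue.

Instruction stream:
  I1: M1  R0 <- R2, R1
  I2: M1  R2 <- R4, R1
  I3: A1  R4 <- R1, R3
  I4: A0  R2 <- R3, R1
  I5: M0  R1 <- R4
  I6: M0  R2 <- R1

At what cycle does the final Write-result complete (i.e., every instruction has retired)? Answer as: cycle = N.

cycle = 33

cycle 1: I1 issues→M1
cycle 2: I1 reads
cycle 7: I1 exec-done
cycle 8: I1 writes R0
cycle 9: I2 issues→M1
cycle 10: I2 reads; I3 issues→A1
cycle 11: I3 reads
cycle 13: I3 exec-done
cycle 14: I3 writes R4
cycle 15: I2 exec-done
cycle 16: I2 writes R2
cycle 17: I4 issues→A0
cycle 18: I4 reads; I5 issues→M0
cycle 19: I4 exec-done; I5 reads
cycle 20: I4 writes R2
cycle 24: I5 exec-done
cycle 25: I5 writes R1
cycle 26: I6 issues→M0
cycle 27: I6 reads
cycle 32: I6 exec-done
cycle 33: I6 writes R2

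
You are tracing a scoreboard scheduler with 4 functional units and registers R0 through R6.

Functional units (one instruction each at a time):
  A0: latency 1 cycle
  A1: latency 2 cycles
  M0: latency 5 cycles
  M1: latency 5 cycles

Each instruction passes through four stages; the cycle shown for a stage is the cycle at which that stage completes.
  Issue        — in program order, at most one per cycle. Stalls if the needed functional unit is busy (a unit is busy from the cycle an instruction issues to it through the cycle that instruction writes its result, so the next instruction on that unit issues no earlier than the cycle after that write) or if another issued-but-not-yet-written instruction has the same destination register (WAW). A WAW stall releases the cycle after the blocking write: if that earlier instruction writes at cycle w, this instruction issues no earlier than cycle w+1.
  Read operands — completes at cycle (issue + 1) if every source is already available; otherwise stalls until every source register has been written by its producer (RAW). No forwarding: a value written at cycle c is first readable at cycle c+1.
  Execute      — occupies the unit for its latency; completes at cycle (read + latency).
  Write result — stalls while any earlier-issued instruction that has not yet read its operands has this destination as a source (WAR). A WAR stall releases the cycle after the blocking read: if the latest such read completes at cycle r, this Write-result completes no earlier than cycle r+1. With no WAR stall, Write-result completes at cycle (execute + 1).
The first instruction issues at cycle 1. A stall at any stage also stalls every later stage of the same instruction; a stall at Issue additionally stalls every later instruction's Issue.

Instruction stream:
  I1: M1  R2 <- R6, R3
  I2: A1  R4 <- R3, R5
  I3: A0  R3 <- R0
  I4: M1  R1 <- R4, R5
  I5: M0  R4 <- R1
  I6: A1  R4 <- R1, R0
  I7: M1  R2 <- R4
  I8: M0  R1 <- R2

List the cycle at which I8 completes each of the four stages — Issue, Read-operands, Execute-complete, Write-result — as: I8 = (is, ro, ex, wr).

[I1] 1/2/7/8
[I2] 2/3/5/6
[I3] 3/4/5/6
[I4] 9/10/15/16  (struct: M1 busy until I1 writes@8)
[I5] 10/17/22/23  (RAW R1: wait I4 write@16)
[I6] 24/25/27/28  (WAW R4: wait I5 write@23)
[I7] 25/29/34/35  (RAW R4: wait I6 write@28)
[I8] 26/36/41/42  (RAW R2: wait I7 write@35)

I8 = (26, 36, 41, 42)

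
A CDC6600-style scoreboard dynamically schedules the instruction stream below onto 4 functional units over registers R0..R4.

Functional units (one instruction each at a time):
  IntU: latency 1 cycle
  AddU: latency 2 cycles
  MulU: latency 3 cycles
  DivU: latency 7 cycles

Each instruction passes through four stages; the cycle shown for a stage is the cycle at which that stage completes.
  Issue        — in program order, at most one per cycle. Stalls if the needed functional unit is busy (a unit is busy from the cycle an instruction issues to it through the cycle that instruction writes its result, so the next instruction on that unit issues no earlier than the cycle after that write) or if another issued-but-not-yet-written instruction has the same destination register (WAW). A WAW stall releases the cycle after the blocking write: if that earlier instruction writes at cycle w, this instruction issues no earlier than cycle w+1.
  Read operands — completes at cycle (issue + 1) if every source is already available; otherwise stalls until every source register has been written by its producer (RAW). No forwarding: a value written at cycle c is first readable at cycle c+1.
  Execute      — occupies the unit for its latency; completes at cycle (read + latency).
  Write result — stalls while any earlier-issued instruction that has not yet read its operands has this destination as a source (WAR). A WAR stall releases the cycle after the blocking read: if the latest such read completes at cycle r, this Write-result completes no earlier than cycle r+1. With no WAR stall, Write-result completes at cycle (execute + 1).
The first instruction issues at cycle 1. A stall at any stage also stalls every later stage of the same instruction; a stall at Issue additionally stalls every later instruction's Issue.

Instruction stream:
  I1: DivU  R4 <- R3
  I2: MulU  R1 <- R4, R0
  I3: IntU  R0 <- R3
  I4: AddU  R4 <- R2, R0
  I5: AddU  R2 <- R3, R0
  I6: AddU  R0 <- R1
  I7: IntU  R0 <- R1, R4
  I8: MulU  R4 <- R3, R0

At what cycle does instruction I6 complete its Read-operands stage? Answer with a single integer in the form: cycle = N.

I1: IS=1 RO=2 EX=9 WR=10
I2: IS=2 RO=11 EX=14 WR=15  [RAW R4: wait I1 write@10]
I3: IS=3 RO=4 EX=5 WR=12  [WAR R0: wait I2 read@11]
I4: IS=11 RO=13 EX=15 WR=16  [WAW R4: wait I1 write@10; RAW R0: wait I3 write@12]
I5: IS=17 RO=18 EX=20 WR=21  [struct: AddU busy until I4 writes@16]
I6: IS=22 RO=23 EX=25 WR=26  [struct: AddU busy until I5 writes@21]
I7: IS=27 RO=28 EX=29 WR=30  [WAW R0: wait I6 write@26]
I8: IS=28 RO=31 EX=34 WR=35  [RAW R0: wait I7 write@30]

cycle = 23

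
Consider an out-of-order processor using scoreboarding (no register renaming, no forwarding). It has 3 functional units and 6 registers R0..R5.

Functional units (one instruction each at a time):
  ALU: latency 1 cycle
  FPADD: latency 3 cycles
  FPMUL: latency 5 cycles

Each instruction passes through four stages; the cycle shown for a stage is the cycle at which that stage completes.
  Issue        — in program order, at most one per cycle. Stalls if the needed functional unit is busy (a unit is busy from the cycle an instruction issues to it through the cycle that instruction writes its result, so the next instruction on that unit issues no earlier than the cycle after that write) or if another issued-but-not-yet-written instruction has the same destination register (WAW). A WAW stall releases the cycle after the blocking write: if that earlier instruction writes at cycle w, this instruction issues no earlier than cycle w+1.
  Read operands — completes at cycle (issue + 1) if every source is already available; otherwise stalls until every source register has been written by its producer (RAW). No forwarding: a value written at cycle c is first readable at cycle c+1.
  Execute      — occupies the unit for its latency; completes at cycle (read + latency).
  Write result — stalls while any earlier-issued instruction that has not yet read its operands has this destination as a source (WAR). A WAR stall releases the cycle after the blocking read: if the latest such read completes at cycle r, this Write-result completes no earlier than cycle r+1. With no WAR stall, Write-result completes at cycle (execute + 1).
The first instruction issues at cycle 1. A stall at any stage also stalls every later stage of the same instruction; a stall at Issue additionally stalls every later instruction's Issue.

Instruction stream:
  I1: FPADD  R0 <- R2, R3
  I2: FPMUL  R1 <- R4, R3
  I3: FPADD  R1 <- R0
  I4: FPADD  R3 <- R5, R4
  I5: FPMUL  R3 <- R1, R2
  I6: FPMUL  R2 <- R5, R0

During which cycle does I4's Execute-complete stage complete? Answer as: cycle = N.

cycle = 20

I1 -> (1, 2, 5, 6)
I2 -> (2, 3, 8, 9)
I3 -> (10, 11, 14, 15)  // WAW R1: wait I2 write@9
I4 -> (16, 17, 20, 21)  // struct: FPADD busy until I3 writes@15
I5 -> (22, 23, 28, 29)  // WAW R3: wait I4 write@21
I6 -> (30, 31, 36, 37)  // struct: FPMUL busy until I5 writes@29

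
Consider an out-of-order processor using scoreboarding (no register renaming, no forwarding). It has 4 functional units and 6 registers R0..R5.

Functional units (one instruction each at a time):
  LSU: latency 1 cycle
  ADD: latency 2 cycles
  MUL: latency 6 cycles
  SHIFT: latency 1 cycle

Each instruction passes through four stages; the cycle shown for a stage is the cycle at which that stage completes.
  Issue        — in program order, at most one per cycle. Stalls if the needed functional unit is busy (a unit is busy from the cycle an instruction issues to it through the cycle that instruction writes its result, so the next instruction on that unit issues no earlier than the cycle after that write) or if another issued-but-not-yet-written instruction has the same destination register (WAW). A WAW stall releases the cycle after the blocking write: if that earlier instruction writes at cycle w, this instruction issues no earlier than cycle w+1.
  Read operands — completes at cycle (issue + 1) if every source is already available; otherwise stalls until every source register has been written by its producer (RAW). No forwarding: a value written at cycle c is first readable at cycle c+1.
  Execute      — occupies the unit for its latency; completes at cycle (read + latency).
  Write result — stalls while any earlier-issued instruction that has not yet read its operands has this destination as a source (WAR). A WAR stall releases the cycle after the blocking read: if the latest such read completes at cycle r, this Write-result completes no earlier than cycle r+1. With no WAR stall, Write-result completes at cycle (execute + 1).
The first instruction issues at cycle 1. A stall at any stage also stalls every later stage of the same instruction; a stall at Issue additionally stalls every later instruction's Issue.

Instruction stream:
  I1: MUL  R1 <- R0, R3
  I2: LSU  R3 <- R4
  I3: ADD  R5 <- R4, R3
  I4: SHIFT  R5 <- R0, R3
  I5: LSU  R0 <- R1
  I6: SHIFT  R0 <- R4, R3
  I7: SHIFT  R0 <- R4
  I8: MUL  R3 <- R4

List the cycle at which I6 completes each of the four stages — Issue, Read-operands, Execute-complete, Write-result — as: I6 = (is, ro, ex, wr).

I6 = (15, 16, 17, 18)

I1  is:1  ro:2  ex:8  wr:9
I2  is:2  ro:3  ex:4  wr:5
I3  is:3  ro:6  ex:8  wr:9  — RAW R3: wait I2 write@5
I4  is:10  ro:11  ex:12  wr:13  — WAW R5: wait I3 write@9
I5  is:11  ro:12  ex:13  wr:14
I6  is:15  ro:16  ex:17  wr:18  — WAW R0: wait I5 write@14
I7  is:19  ro:20  ex:21  wr:22  — struct: SHIFT busy until I6 writes@18
I8  is:20  ro:21  ex:27  wr:28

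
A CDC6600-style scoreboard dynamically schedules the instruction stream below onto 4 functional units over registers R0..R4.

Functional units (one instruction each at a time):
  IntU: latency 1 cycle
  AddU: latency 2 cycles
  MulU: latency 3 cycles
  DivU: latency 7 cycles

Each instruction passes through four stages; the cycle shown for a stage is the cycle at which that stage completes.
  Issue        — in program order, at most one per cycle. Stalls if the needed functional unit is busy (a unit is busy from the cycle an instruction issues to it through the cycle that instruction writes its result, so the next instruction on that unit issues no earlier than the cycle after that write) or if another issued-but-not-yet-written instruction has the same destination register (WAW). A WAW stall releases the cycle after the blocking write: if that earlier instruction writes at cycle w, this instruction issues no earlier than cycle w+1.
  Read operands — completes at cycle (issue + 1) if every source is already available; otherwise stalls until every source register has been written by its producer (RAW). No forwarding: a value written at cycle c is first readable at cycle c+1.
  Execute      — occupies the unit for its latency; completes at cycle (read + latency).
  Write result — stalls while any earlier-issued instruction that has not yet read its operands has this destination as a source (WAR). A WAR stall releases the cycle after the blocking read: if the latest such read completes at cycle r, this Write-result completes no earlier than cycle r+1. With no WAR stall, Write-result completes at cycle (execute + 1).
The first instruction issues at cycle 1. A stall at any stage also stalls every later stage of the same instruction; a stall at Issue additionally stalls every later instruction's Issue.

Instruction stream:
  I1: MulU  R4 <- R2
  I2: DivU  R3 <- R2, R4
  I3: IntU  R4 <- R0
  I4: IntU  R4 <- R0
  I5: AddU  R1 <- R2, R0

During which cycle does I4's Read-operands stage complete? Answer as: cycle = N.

t=1  I1 issues→MulU
t=2  I1 reads | I2 issues→DivU
t=5  I1 exec-done
t=6  I1 writes R4
t=7  I2 reads | I3 issues→IntU
t=8  I3 reads
t=9  I3 exec-done
t=10  I3 writes R4
t=11  I4 issues→IntU
t=12  I4 reads | I5 issues→AddU
t=13  I4 exec-done | I5 reads
t=14  I2 exec-done | I4 writes R4
t=15  I2 writes R3 | I5 exec-done
t=16  I5 writes R1

cycle = 12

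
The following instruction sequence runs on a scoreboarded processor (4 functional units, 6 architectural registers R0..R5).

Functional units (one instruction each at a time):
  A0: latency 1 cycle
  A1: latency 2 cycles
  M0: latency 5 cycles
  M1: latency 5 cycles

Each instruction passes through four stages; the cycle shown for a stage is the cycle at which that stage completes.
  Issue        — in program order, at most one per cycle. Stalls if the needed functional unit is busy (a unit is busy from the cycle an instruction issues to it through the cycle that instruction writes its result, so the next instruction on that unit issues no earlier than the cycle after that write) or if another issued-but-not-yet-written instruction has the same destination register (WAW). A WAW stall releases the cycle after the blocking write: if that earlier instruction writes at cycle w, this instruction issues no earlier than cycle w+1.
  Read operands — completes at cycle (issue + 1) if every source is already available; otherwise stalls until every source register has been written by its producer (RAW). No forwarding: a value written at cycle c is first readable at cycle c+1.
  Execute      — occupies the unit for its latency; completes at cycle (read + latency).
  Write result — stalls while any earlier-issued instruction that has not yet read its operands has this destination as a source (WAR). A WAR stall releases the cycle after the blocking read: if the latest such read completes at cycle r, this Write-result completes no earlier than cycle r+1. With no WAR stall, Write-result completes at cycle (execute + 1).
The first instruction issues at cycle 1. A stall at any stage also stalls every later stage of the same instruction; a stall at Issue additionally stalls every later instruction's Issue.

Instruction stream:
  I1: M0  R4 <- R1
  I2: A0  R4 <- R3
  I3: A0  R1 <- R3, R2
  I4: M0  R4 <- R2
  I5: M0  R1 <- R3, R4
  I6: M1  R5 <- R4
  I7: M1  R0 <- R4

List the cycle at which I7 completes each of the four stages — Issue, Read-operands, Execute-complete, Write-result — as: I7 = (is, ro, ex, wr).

I7 = (31, 32, 37, 38)

[I1] 1/2/7/8
[I2] 9/10/11/12  (WAW R4: wait I1 write@8)
[I3] 13/14/15/16  (struct: A0 busy until I2 writes@12)
[I4] 14/15/20/21
[I5] 22/23/28/29  (struct: M0 busy until I4 writes@21)
[I6] 23/24/29/30
[I7] 31/32/37/38  (struct: M1 busy until I6 writes@30)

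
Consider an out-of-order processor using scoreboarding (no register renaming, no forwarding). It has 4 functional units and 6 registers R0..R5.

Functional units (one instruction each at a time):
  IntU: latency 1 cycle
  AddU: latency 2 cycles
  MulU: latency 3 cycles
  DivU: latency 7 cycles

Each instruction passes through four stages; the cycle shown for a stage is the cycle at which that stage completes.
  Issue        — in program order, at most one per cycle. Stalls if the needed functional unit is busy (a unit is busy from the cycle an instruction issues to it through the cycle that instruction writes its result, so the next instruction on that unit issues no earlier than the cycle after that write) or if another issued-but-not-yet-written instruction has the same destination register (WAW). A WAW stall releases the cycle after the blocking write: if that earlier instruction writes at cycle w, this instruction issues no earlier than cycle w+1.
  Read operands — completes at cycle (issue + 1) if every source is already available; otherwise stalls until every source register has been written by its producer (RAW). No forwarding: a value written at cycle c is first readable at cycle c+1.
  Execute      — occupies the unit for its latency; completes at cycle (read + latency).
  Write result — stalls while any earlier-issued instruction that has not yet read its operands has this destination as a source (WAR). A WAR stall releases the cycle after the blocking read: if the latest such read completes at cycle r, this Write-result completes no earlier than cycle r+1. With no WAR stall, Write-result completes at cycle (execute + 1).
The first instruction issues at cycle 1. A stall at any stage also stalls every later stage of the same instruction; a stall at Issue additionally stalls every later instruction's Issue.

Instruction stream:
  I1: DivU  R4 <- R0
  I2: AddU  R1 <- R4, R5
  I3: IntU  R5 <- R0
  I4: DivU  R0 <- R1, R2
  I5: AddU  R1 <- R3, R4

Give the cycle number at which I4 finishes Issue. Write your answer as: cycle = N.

  I1 | 1 | 2 | 9 | 10
  I2 | 2 | 11 | 13 | 14   RAW R4: wait I1 write@10
  I3 | 3 | 4 | 5 | 12   WAR R5: wait I2 read@11
  I4 | 11 | 15 | 22 | 23   struct: DivU busy until I1 writes@10 · RAW R1: wait I2 write@14
  I5 | 15 | 16 | 18 | 19   struct: AddU busy until I2 writes@14

cycle = 11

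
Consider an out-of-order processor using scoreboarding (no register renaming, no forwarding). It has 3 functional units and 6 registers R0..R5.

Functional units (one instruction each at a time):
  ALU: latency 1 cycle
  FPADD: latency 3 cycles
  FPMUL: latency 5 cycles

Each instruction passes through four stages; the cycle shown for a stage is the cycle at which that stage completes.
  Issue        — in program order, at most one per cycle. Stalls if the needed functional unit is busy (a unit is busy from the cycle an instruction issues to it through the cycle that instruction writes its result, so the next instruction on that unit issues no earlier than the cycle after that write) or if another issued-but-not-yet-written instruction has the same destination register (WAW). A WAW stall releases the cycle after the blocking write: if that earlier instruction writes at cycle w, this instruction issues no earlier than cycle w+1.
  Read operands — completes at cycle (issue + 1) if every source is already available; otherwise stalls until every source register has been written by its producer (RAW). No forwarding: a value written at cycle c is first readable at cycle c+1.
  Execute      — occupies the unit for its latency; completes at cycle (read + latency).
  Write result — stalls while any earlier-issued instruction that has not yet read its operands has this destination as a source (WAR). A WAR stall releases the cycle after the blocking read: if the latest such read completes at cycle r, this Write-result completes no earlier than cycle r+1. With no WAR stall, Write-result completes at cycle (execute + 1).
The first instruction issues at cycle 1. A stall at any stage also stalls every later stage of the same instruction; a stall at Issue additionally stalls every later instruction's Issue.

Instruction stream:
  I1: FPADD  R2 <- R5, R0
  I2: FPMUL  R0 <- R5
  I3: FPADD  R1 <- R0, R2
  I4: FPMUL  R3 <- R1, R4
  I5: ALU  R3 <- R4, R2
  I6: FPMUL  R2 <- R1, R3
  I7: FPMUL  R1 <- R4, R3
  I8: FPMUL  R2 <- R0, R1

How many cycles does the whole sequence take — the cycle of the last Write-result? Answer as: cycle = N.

cycle = 48

cycle 1: I1 dispatched to FPADD
cycle 2: I1 operands ready, I2 dispatched to FPMUL
cycle 3: I2 operands ready
cycle 5: I1 complete
cycle 6: R2←I1
cycle 7: I3 dispatched to FPADD
cycle 8: I2 complete
cycle 9: R0←I2
cycle 10: I3 operands ready, I4 dispatched to FPMUL
cycle 13: I3 complete
cycle 14: R1←I3
cycle 15: I4 operands ready
cycle 20: I4 complete
cycle 21: R3←I4
cycle 22: I5 dispatched to ALU
cycle 23: I5 operands ready, I6 dispatched to FPMUL
cycle 24: I5 complete
cycle 25: R3←I5
cycle 26: I6 operands ready
cycle 31: I6 complete
cycle 32: R2←I6
cycle 33: I7 dispatched to FPMUL
cycle 34: I7 operands ready
cycle 39: I7 complete
cycle 40: R1←I7
cycle 41: I8 dispatched to FPMUL
cycle 42: I8 operands ready
cycle 47: I8 complete
cycle 48: R2←I8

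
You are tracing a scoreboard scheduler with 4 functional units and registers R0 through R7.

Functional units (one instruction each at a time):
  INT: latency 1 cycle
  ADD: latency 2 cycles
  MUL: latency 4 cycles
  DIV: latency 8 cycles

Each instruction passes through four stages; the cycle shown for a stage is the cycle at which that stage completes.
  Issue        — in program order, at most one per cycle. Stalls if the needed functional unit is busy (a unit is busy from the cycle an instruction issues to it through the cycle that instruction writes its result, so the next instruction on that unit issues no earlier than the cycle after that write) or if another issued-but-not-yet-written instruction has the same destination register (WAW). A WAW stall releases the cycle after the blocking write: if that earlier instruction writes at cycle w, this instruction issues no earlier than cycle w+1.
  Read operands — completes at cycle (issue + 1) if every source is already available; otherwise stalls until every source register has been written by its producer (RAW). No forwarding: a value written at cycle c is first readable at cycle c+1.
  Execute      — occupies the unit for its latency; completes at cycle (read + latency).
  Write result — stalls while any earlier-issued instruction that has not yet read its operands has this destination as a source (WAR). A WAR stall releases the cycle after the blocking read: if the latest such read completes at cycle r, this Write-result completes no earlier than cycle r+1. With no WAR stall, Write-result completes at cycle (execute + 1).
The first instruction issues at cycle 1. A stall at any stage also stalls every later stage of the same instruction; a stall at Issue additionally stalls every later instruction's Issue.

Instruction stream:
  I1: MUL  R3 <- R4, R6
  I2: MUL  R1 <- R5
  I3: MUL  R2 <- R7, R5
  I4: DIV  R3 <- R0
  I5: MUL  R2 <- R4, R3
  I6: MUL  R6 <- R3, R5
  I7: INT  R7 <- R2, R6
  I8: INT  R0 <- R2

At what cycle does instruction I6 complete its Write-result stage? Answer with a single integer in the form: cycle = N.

t=1  I1→MUL
t=2  I1 RO
t=6  I1 EX
t=7  I1 WR R3
t=8  I2→MUL
t=9  I2 RO
t=13  I2 EX
t=14  I2 WR R1
t=15  I3→MUL
t=16  I3 RO · I4→DIV
t=17  I4 RO
t=20  I3 EX
t=21  I3 WR R2
t=22  I5→MUL
t=25  I4 EX
t=26  I4 WR R3
t=27  I5 RO
t=31  I5 EX
t=32  I5 WR R2
t=33  I6→MUL
t=34  I6 RO · I7→INT
t=38  I6 EX
t=39  I6 WR R6
t=40  I7 RO
t=41  I7 EX
t=42  I7 WR R7
t=43  I8→INT
t=44  I8 RO
t=45  I8 EX
t=46  I8 WR R0

cycle = 39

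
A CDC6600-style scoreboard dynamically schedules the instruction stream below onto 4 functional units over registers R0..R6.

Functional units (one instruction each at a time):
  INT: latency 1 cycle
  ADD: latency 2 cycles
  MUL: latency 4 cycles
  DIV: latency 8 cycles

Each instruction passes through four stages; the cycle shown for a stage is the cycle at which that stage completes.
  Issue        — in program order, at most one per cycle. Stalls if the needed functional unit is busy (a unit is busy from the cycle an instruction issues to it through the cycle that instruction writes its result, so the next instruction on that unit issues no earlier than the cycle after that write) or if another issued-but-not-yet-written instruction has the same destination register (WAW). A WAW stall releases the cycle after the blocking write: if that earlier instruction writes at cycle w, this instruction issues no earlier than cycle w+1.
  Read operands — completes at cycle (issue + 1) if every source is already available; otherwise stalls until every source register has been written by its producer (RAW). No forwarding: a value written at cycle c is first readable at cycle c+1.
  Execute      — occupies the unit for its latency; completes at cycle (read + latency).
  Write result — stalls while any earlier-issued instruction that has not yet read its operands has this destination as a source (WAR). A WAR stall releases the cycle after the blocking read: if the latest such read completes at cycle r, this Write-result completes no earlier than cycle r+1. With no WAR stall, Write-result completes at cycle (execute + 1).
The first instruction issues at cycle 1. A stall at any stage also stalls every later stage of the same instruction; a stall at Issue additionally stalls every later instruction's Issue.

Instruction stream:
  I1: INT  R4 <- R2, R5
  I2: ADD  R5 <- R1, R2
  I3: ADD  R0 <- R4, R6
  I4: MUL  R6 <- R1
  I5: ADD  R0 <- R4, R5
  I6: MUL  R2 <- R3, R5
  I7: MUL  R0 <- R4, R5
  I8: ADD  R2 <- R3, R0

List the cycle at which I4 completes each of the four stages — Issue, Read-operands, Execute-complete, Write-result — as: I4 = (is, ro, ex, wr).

c1: I1 issues→INT
c2: I1 reads · I2 issues→ADD
c3: I1 exec-done · I2 reads
c4: I1 writes R4
c5: I2 exec-done
c6: I2 writes R5
c7: I3 issues→ADD
c8: I3 reads · I4 issues→MUL
c9: I4 reads
c10: I3 exec-done
c11: I3 writes R0
c12: I5 issues→ADD
c13: I4 exec-done · I5 reads
c14: I4 writes R6
c15: I5 exec-done · I6 issues→MUL
c16: I5 writes R0 · I6 reads
c20: I6 exec-done
c21: I6 writes R2
c22: I7 issues→MUL
c23: I7 reads · I8 issues→ADD
c27: I7 exec-done
c28: I7 writes R0
c29: I8 reads
c31: I8 exec-done
c32: I8 writes R2

I4 = (8, 9, 13, 14)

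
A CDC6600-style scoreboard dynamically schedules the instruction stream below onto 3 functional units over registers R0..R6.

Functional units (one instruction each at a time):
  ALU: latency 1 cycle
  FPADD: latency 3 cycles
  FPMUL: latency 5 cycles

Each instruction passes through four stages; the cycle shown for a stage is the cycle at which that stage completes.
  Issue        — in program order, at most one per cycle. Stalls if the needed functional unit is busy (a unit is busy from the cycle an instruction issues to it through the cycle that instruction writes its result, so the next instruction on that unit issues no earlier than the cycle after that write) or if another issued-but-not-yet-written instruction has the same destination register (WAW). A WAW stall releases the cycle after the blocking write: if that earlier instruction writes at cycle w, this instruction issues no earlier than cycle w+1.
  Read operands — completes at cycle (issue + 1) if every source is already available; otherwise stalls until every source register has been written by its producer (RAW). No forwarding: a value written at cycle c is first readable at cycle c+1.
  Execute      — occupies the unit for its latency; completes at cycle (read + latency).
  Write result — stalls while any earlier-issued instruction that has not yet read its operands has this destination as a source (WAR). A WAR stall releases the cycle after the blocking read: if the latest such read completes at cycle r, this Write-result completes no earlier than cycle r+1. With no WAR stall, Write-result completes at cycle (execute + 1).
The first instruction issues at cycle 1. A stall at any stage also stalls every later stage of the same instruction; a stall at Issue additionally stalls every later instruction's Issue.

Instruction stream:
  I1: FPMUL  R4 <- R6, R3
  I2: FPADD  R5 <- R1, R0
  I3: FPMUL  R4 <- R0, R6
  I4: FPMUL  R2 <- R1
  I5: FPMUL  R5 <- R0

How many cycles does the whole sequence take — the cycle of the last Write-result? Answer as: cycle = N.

t=1  issue I1 (FPMUL)
t=2  I1 read-ops, issue I2 (FPADD)
t=3  I2 read-ops
t=6  I2 finished on FPADD
t=7  I1 finished on FPMUL, I2→R5
t=8  I1→R4
t=9  issue I3 (FPMUL)
t=10  I3 read-ops
t=15  I3 finished on FPMUL
t=16  I3→R4
t=17  issue I4 (FPMUL)
t=18  I4 read-ops
t=23  I4 finished on FPMUL
t=24  I4→R2
t=25  issue I5 (FPMUL)
t=26  I5 read-ops
t=31  I5 finished on FPMUL
t=32  I5→R5

cycle = 32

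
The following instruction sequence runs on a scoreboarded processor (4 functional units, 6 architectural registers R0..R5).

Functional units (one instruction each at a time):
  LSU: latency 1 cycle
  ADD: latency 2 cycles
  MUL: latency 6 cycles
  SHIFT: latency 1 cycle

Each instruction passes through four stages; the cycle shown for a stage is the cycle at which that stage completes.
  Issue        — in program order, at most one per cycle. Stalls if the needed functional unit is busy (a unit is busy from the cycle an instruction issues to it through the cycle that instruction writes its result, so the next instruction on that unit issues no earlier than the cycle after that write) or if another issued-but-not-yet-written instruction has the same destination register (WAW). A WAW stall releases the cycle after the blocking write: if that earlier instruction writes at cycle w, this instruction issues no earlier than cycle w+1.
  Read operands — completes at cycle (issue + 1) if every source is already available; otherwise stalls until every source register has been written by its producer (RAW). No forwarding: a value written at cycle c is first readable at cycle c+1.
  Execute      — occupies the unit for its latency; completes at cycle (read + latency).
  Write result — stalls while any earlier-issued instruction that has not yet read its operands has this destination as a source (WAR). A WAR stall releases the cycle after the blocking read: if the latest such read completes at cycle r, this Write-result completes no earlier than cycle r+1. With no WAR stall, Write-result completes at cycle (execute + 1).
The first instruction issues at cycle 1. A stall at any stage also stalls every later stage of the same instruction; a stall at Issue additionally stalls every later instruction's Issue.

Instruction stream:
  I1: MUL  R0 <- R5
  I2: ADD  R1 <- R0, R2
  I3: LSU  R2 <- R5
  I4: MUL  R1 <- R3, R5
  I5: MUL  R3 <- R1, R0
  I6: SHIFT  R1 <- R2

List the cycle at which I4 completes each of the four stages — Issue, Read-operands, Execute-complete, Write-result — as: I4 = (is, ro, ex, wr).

I4 = (14, 15, 21, 22)

cycle 1: I1→MUL
cycle 2: I1 RO; I2→ADD
cycle 3: I3→LSU
cycle 4: I3 RO
cycle 5: I3 EX
cycle 8: I1 EX
cycle 9: I1 WR R0
cycle 10: I2 RO
cycle 11: I3 WR R2
cycle 12: I2 EX
cycle 13: I2 WR R1
cycle 14: I4→MUL
cycle 15: I4 RO
cycle 21: I4 EX
cycle 22: I4 WR R1
cycle 23: I5→MUL
cycle 24: I5 RO; I6→SHIFT
cycle 25: I6 RO
cycle 26: I6 EX
cycle 27: I6 WR R1
cycle 30: I5 EX
cycle 31: I5 WR R3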